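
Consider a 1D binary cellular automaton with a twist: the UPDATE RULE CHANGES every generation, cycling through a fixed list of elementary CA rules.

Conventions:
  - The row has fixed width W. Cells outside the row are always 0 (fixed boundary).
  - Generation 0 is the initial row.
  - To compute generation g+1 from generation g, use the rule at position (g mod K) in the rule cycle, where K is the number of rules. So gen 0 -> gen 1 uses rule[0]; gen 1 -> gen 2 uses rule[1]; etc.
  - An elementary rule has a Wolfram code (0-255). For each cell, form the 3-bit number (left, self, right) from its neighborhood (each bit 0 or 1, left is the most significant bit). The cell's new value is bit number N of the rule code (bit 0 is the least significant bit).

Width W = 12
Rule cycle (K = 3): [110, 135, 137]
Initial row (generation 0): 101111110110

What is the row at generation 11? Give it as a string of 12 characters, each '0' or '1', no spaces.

Answer: 011000110010

Derivation:
Gen 0: 101111110110
Gen 1 (rule 110): 111000011110
Gen 2 (rule 135): 010011101100
Gen 3 (rule 137): 000011001001
Gen 4 (rule 110): 000111011011
Gen 5 (rule 135): 111010000000
Gen 6 (rule 137): 110000111111
Gen 7 (rule 110): 110001100001
Gen 8 (rule 135): 000110001111
Gen 9 (rule 137): 110100101110
Gen 10 (rule 110): 111101111010
Gen 11 (rule 135): 011000110010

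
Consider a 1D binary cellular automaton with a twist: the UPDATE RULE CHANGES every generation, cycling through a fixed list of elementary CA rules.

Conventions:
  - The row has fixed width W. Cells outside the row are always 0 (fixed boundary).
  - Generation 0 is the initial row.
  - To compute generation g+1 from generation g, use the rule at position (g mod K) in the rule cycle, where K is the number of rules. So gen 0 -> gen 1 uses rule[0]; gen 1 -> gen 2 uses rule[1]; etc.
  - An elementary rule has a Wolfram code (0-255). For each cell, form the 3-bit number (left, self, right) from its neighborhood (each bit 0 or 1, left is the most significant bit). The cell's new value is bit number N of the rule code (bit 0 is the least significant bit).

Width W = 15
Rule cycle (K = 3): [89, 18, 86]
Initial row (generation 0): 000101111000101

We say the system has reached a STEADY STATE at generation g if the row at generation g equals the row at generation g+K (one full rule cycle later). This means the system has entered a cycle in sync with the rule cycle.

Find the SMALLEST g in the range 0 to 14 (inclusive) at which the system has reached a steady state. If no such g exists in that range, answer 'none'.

Gen 0: 000101111000101
Gen 1 (rule 89): 110001001110000
Gen 2 (rule 18): 001010110001000
Gen 3 (rule 86): 011010011011100
Gen 4 (rule 89): 011001011010111
Gen 5 (rule 18): 100110000000000
Gen 6 (rule 86): 111011000000000
Gen 7 (rule 89): 101011111111111
Gen 8 (rule 18): 000000000000000
Gen 9 (rule 86): 000000000000000
Gen 10 (rule 89): 111111111111111
Gen 11 (rule 18): 000000000000000
Gen 12 (rule 86): 000000000000000
Gen 13 (rule 89): 111111111111111
Gen 14 (rule 18): 000000000000000
Gen 15 (rule 86): 000000000000000
Gen 16 (rule 89): 111111111111111
Gen 17 (rule 18): 000000000000000

Answer: 8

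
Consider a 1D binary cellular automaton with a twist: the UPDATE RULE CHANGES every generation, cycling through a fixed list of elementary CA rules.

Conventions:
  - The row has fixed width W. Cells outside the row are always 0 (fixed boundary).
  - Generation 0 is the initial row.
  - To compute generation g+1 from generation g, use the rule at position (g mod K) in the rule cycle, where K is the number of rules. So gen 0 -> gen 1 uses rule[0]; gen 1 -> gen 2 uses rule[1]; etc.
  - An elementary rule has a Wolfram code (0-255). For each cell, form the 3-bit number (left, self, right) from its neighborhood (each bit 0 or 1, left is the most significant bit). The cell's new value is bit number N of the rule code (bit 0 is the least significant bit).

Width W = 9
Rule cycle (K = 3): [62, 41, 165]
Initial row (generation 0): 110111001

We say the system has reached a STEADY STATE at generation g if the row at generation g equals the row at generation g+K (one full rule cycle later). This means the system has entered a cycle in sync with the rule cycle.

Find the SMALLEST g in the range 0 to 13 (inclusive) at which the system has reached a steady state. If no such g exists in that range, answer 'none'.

Answer: 12

Derivation:
Gen 0: 110111001
Gen 1 (rule 62): 101100111
Gen 2 (rule 41): 011000100
Gen 3 (rule 165): 000010101
Gen 4 (rule 62): 000111111
Gen 5 (rule 41): 110100000
Gen 6 (rule 165): 001101111
Gen 7 (rule 62): 011011000
Gen 8 (rule 41): 010110011
Gen 9 (rule 165): 011000000
Gen 10 (rule 62): 110100000
Gen 11 (rule 41): 101001111
Gen 12 (rule 165): 111000110
Gen 13 (rule 62): 100101101
Gen 14 (rule 41): 000011010
Gen 15 (rule 165): 111000110
Gen 16 (rule 62): 100101101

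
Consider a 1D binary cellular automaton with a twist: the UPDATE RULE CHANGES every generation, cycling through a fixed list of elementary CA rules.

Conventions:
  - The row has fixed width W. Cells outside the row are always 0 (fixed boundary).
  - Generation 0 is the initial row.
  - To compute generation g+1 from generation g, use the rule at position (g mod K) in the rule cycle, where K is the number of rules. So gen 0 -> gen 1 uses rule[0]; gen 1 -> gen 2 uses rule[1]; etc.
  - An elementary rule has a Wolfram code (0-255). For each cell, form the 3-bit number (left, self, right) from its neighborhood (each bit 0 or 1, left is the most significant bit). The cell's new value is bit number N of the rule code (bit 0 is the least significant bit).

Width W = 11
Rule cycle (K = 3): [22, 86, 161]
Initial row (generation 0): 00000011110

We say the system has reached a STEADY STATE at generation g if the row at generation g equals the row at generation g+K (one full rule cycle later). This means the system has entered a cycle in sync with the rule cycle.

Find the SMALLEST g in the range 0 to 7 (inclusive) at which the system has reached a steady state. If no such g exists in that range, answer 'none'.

Answer: none

Derivation:
Gen 0: 00000011110
Gen 1 (rule 22): 00000100001
Gen 2 (rule 86): 00001110011
Gen 3 (rule 161): 11100100000
Gen 4 (rule 22): 00011110000
Gen 5 (rule 86): 00100011000
Gen 6 (rule 161): 10001000011
Gen 7 (rule 22): 11011100100
Gen 8 (rule 86): 01000111110
Gen 9 (rule 161): 00010011100
Gen 10 (rule 22): 00111100010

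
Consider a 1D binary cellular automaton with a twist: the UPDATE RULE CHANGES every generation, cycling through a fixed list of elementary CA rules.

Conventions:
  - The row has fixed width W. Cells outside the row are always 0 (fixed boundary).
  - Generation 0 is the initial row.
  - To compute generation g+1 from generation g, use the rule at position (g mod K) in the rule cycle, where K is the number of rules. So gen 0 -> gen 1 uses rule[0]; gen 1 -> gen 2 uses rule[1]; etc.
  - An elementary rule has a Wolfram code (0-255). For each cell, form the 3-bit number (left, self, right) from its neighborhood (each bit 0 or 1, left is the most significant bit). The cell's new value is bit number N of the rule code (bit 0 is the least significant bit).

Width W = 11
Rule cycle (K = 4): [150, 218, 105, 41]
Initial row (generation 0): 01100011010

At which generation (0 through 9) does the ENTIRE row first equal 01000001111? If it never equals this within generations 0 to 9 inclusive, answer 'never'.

Gen 0: 01100011010
Gen 1 (rule 150): 10010100011
Gen 2 (rule 218): 01100010111
Gen 3 (rule 105): 01101001101
Gen 4 (rule 41): 01010001010
Gen 5 (rule 150): 11011011011
Gen 6 (rule 218): 11011011011
Gen 7 (rule 105): 11111111111
Gen 8 (rule 41): 10000000000
Gen 9 (rule 150): 11000000000

Answer: never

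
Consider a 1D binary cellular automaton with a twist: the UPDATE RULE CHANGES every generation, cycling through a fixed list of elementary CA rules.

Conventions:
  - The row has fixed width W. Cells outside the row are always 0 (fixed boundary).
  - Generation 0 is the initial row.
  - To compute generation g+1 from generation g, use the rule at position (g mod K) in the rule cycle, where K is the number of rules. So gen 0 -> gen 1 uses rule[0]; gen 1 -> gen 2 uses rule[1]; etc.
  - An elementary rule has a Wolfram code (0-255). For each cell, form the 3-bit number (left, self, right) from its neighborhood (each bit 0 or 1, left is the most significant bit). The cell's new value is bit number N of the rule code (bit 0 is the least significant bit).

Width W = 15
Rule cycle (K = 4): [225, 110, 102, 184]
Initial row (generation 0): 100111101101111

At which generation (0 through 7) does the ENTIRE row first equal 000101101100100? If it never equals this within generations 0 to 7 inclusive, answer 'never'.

Gen 0: 100111101101111
Gen 1 (rule 225): 000011110110111
Gen 2 (rule 110): 000110011111101
Gen 3 (rule 102): 001010100000111
Gen 4 (rule 184): 000101010000110
Gen 5 (rule 225): 110010100110010
Gen 6 (rule 110): 110111101110110
Gen 7 (rule 102): 011000110011010

Answer: never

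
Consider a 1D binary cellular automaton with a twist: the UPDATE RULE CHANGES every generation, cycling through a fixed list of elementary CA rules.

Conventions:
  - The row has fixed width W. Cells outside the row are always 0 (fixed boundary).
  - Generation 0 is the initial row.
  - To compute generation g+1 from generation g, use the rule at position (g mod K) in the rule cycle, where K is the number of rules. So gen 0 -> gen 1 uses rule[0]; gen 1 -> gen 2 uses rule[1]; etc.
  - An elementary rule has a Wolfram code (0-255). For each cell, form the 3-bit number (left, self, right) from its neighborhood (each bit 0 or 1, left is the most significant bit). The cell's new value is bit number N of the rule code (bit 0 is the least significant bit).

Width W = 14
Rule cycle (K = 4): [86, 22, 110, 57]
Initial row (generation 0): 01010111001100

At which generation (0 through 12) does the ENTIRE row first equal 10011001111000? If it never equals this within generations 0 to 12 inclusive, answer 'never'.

Answer: 7

Derivation:
Gen 0: 01010111001100
Gen 1 (rule 86): 11010001110110
Gen 2 (rule 22): 00011010000001
Gen 3 (rule 110): 00111110000011
Gen 4 (rule 57): 10100001111010
Gen 5 (rule 86): 10110010001011
Gen 6 (rule 22): 10001111011000
Gen 7 (rule 110): 10011001111000
Gen 8 (rule 57): 01010101000111
Gen 9 (rule 86): 11010101101001
Gen 10 (rule 22): 00010100001111
Gen 11 (rule 110): 00111100011001
Gen 12 (rule 57): 10100011010100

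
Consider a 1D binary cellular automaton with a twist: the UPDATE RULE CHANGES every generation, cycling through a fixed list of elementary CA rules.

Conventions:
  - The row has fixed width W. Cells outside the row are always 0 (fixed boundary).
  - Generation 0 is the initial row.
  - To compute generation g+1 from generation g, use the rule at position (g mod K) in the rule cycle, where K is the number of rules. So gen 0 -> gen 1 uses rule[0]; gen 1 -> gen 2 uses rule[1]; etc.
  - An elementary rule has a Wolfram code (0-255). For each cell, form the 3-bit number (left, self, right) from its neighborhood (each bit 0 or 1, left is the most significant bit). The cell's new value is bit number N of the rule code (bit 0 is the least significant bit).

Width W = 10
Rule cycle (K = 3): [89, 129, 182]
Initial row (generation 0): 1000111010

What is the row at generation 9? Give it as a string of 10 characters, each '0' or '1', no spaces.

Answer: 1101001011

Derivation:
Gen 0: 1000111010
Gen 1 (rule 89): 0110101001
Gen 2 (rule 129): 0000000000
Gen 3 (rule 182): 0000000000
Gen 4 (rule 89): 1111111111
Gen 5 (rule 129): 0111111110
Gen 6 (rule 182): 1011111101
Gen 7 (rule 89): 0010000100
Gen 8 (rule 129): 1000110001
Gen 9 (rule 182): 1101001011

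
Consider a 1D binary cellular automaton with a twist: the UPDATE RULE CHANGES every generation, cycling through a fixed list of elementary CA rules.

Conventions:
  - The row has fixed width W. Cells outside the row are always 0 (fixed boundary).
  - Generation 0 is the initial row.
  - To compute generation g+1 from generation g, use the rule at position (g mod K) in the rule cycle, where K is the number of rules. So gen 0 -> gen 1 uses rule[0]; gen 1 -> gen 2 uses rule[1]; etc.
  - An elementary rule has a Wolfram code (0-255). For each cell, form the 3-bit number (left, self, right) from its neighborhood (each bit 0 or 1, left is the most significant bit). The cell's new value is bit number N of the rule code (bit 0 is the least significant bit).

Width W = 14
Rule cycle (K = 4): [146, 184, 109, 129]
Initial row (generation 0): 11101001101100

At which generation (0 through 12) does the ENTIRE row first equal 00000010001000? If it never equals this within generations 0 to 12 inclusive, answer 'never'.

Gen 0: 11101001101100
Gen 1 (rule 146): 01000110000010
Gen 2 (rule 184): 00100101000001
Gen 3 (rule 109): 10100111011101
Gen 4 (rule 129): 00000010001000
Gen 5 (rule 146): 00000101010100
Gen 6 (rule 184): 00000010101010
Gen 7 (rule 109): 11111011111110
Gen 8 (rule 129): 01110001111100
Gen 9 (rule 146): 10101010111010
Gen 10 (rule 184): 01010101110101
Gen 11 (rule 109): 01111111011111
Gen 12 (rule 129): 00111110001110

Answer: 4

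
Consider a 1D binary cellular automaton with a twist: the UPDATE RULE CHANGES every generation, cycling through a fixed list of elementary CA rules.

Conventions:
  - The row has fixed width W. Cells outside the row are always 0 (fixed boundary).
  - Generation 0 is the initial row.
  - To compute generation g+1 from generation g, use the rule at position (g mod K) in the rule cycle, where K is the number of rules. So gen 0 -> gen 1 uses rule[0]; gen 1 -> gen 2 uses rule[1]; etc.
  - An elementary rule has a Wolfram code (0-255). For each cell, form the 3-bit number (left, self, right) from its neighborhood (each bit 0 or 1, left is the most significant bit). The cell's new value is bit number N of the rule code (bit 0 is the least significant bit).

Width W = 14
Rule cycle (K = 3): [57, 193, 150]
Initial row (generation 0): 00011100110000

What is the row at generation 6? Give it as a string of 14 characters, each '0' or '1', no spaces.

Answer: 00010111010000

Derivation:
Gen 0: 00011100110000
Gen 1 (rule 57): 11010010101111
Gen 2 (rule 193): 01000000000111
Gen 3 (rule 150): 11100000001010
Gen 4 (rule 57): 10011111100101
Gen 5 (rule 193): 00001111100000
Gen 6 (rule 150): 00010111010000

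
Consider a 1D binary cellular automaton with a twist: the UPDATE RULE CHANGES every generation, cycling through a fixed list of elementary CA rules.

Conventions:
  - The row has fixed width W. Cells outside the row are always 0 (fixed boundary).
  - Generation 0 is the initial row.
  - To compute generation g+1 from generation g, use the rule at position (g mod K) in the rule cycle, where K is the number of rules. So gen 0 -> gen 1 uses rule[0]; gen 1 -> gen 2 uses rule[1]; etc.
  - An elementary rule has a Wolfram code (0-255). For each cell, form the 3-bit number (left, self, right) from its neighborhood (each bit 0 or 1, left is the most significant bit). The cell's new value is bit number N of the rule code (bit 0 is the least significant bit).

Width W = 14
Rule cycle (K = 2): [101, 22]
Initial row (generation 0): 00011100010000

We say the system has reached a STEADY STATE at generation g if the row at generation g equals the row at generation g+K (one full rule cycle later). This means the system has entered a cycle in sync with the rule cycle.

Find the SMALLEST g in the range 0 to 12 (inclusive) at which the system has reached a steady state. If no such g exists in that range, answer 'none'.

Answer: 4

Derivation:
Gen 0: 00011100010000
Gen 1 (rule 101): 11000101010111
Gen 2 (rule 22): 00101101010000
Gen 3 (rule 101): 10110111110111
Gen 4 (rule 22): 10000000000000
Gen 5 (rule 101): 10111111111111
Gen 6 (rule 22): 10000000000000
Gen 7 (rule 101): 10111111111111
Gen 8 (rule 22): 10000000000000
Gen 9 (rule 101): 10111111111111
Gen 10 (rule 22): 10000000000000
Gen 11 (rule 101): 10111111111111
Gen 12 (rule 22): 10000000000000
Gen 13 (rule 101): 10111111111111
Gen 14 (rule 22): 10000000000000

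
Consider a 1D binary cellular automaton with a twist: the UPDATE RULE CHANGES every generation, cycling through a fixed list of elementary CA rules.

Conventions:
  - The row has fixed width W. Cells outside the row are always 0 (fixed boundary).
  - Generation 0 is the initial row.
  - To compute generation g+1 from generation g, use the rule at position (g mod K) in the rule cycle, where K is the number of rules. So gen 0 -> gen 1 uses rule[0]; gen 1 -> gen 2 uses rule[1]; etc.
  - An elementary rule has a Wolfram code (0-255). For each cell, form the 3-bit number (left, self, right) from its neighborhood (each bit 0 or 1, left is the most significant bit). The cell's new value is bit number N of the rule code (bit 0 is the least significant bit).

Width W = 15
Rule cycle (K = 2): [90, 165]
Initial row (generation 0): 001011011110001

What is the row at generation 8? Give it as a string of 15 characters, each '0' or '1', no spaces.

Gen 0: 001011011110001
Gen 1 (rule 90): 010011010011010
Gen 2 (rule 165): 010000110000110
Gen 3 (rule 90): 101001111001111
Gen 4 (rule 165): 111000110000110
Gen 5 (rule 90): 101101111001111
Gen 6 (rule 165): 110010110000110
Gen 7 (rule 90): 111100111001111
Gen 8 (rule 165): 011000010000110

Answer: 011000010000110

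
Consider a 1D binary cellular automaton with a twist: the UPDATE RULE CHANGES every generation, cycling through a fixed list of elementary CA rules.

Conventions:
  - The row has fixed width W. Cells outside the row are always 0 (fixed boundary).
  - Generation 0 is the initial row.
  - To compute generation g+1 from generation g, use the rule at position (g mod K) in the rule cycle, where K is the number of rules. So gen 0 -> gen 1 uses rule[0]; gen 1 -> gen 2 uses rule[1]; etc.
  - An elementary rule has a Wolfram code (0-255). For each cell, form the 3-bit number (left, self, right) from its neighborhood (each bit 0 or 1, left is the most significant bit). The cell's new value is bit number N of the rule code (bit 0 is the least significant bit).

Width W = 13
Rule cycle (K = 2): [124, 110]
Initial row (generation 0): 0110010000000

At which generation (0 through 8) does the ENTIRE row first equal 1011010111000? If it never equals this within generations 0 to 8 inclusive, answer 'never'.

Answer: 8

Derivation:
Gen 0: 0110010000000
Gen 1 (rule 124): 0111011000000
Gen 2 (rule 110): 1101111000000
Gen 3 (rule 124): 1111001100000
Gen 4 (rule 110): 1001011100000
Gen 5 (rule 124): 1101110110000
Gen 6 (rule 110): 1111011110000
Gen 7 (rule 124): 1001110011000
Gen 8 (rule 110): 1011010111000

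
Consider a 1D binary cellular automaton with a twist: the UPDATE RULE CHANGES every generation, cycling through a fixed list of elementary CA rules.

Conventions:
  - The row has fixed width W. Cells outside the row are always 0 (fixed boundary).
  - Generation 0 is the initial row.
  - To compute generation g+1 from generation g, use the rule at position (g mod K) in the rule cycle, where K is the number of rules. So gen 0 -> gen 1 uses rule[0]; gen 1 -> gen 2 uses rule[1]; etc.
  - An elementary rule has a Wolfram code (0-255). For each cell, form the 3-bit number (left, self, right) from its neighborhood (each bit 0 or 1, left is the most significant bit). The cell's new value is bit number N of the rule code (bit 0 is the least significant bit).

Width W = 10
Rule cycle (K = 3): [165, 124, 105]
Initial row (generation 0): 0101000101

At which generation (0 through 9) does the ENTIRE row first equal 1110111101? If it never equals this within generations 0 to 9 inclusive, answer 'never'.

Gen 0: 0101000101
Gen 1 (rule 165): 0111010111
Gen 2 (rule 124): 0101111101
Gen 3 (rule 105): 0011000110
Gen 4 (rule 165): 1000010000
Gen 5 (rule 124): 1100011000
Gen 6 (rule 105): 1101011011
Gen 7 (rule 165): 0011100100
Gen 8 (rule 124): 0010110110
Gen 9 (rule 105): 1001111110

Answer: never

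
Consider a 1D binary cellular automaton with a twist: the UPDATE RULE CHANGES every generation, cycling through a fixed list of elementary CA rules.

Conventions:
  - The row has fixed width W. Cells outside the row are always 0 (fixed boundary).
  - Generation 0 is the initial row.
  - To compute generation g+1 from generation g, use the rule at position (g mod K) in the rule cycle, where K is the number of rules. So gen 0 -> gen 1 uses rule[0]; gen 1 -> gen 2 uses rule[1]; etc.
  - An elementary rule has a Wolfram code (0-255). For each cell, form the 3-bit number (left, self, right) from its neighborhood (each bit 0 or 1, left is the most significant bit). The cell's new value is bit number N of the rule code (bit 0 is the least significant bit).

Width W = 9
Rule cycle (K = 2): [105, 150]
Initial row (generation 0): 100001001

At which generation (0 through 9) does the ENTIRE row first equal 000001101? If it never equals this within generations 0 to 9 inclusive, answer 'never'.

Gen 0: 100001001
Gen 1 (rule 105): 001100000
Gen 2 (rule 150): 010010000
Gen 3 (rule 105): 000000111
Gen 4 (rule 150): 000001010
Gen 5 (rule 105): 111100100
Gen 6 (rule 150): 011011110
Gen 7 (rule 105): 011110010
Gen 8 (rule 150): 101101111
Gen 9 (rule 105): 011111001

Answer: never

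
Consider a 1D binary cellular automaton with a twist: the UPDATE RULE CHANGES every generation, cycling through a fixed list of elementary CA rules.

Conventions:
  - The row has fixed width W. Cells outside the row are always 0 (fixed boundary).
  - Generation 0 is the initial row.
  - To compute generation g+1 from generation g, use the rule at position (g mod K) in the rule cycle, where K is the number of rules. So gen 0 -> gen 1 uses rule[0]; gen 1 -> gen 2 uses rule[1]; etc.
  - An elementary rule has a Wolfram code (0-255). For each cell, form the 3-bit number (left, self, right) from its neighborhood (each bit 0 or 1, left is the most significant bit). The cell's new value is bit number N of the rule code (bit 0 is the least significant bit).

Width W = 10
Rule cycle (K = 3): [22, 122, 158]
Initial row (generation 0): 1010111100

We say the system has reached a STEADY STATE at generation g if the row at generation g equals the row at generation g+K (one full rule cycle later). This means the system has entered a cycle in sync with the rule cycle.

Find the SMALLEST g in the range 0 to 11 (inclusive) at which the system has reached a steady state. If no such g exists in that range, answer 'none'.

Gen 0: 1010111100
Gen 1 (rule 22): 1010000010
Gen 2 (rule 122): 0101000101
Gen 3 (rule 158): 1101101101
Gen 4 (rule 22): 0000000001
Gen 5 (rule 122): 0000000010
Gen 6 (rule 158): 0000000111
Gen 7 (rule 22): 0000001000
Gen 8 (rule 122): 0000010100
Gen 9 (rule 158): 0000110110
Gen 10 (rule 22): 0001000001
Gen 11 (rule 122): 0010100010
Gen 12 (rule 158): 0110110111
Gen 13 (rule 22): 1000000000
Gen 14 (rule 122): 0100000000

Answer: none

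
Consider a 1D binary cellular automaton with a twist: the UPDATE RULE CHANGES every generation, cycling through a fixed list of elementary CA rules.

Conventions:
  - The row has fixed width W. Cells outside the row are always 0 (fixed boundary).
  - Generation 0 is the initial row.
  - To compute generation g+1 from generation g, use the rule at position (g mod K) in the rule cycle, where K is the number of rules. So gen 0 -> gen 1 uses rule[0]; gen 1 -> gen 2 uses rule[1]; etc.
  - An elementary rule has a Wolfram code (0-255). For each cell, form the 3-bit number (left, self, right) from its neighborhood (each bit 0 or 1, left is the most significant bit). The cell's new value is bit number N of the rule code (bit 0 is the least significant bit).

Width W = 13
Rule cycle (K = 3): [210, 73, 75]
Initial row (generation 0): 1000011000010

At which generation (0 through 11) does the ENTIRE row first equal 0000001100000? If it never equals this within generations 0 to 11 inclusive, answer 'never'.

Gen 0: 1000011000010
Gen 1 (rule 210): 0100101100101
Gen 2 (rule 73): 0000001100000
Gen 3 (rule 75): 1111111101111
Gen 4 (rule 210): 0111111100111
Gen 5 (rule 73): 0100000100101
Gen 6 (rule 75): 1001111001000
Gen 7 (rule 210): 0110111110100
Gen 8 (rule 73): 0110100010001
Gen 9 (rule 75): 1110001100110
Gen 10 (rule 210): 0111010111011
Gen 11 (rule 73): 0101000101011

Answer: 2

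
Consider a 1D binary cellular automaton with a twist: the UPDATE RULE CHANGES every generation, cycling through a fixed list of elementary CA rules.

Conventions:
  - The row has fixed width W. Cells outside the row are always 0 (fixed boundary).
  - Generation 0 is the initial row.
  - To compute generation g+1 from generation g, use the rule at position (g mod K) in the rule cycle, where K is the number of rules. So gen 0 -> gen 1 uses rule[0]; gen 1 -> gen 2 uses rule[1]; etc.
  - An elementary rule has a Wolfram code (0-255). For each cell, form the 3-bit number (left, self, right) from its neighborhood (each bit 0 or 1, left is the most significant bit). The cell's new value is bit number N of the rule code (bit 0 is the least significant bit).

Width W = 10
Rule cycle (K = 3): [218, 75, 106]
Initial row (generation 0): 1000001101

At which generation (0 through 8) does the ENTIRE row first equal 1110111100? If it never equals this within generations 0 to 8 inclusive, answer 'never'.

Answer: 6

Derivation:
Gen 0: 1000001101
Gen 1 (rule 218): 0100011100
Gen 2 (rule 75): 1001110101
Gen 3 (rule 106): 0011011010
Gen 4 (rule 218): 0111011001
Gen 5 (rule 75): 1101011010
Gen 6 (rule 106): 1110111100
Gen 7 (rule 218): 1110111110
Gen 8 (rule 75): 1010100010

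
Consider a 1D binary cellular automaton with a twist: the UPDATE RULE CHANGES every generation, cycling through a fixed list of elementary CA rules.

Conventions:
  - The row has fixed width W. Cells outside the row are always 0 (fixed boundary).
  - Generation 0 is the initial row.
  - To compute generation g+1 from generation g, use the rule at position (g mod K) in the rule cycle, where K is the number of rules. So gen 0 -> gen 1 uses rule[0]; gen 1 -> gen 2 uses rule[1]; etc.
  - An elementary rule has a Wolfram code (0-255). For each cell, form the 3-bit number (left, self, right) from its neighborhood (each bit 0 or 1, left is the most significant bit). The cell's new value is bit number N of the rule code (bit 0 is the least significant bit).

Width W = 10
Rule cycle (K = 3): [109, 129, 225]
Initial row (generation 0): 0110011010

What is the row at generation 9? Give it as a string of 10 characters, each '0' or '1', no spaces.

Answer: 1111111111

Derivation:
Gen 0: 0110011010
Gen 1 (rule 109): 0110011110
Gen 2 (rule 129): 0000001100
Gen 3 (rule 225): 1111100101
Gen 4 (rule 109): 1000100111
Gen 5 (rule 129): 0010000010
Gen 6 (rule 225): 1000111000
Gen 7 (rule 109): 1010101011
Gen 8 (rule 129): 0000000000
Gen 9 (rule 225): 1111111111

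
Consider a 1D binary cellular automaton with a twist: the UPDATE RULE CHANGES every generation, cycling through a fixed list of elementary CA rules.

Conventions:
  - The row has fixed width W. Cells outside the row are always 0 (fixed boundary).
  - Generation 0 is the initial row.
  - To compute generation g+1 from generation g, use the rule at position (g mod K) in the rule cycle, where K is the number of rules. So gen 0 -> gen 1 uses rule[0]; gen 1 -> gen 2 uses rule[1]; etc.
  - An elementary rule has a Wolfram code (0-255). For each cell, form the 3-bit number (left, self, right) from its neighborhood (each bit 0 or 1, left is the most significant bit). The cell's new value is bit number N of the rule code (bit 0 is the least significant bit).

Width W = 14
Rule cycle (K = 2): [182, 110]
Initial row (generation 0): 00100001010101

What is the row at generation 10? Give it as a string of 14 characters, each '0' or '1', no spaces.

Answer: 01101111111110

Derivation:
Gen 0: 00100001010101
Gen 1 (rule 182): 01110011111111
Gen 2 (rule 110): 11010110000001
Gen 3 (rule 182): 00111001000011
Gen 4 (rule 110): 01101011000111
Gen 5 (rule 182): 10011100101010
Gen 6 (rule 110): 10110101111110
Gen 7 (rule 182): 11001110111101
Gen 8 (rule 110): 11011011100111
Gen 9 (rule 182): 00100101011010
Gen 10 (rule 110): 01101111111110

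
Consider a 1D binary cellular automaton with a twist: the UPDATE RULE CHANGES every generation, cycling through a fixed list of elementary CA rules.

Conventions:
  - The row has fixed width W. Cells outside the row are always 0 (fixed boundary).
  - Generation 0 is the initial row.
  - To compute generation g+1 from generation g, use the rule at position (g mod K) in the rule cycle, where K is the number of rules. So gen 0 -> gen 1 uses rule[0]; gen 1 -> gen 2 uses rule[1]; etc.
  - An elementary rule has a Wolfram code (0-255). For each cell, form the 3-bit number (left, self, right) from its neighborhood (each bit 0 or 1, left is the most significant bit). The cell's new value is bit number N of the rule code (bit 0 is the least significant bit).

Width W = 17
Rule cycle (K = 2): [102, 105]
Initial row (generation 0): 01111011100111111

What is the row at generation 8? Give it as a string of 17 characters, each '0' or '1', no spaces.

Answer: 11100111110011110

Derivation:
Gen 0: 01111011100111111
Gen 1 (rule 102): 10001100101000001
Gen 2 (rule 105): 00101100010011100
Gen 3 (rule 102): 01110100110100100
Gen 4 (rule 105): 01011000111000001
Gen 5 (rule 102): 11101001001000011
Gen 6 (rule 105): 10110000000011011
Gen 7 (rule 102): 11010000000101101
Gen 8 (rule 105): 11100111110011110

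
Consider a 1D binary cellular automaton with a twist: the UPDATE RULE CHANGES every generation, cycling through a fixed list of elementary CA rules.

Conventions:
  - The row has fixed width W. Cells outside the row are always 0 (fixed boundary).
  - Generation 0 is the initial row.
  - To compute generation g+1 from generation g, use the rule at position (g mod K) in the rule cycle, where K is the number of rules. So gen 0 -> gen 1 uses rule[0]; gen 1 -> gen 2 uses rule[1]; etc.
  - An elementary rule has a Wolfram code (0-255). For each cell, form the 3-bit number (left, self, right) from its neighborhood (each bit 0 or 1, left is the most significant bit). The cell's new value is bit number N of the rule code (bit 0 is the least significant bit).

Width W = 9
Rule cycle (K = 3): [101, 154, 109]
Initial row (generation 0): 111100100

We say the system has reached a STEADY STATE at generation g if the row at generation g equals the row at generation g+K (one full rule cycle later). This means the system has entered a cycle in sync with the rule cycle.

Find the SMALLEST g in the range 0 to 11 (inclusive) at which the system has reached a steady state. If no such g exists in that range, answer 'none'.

Answer: none

Derivation:
Gen 0: 111100100
Gen 1 (rule 101): 000100101
Gen 2 (rule 154): 001011000
Gen 3 (rule 109): 101111011
Gen 4 (rule 101): 110001101
Gen 5 (rule 154): 101011000
Gen 6 (rule 109): 111111011
Gen 7 (rule 101): 000001101
Gen 8 (rule 154): 000011000
Gen 9 (rule 109): 111011011
Gen 10 (rule 101): 001101101
Gen 11 (rule 154): 011001000
Gen 12 (rule 109): 011001011
Gen 13 (rule 101): 001001101
Gen 14 (rule 154): 010111000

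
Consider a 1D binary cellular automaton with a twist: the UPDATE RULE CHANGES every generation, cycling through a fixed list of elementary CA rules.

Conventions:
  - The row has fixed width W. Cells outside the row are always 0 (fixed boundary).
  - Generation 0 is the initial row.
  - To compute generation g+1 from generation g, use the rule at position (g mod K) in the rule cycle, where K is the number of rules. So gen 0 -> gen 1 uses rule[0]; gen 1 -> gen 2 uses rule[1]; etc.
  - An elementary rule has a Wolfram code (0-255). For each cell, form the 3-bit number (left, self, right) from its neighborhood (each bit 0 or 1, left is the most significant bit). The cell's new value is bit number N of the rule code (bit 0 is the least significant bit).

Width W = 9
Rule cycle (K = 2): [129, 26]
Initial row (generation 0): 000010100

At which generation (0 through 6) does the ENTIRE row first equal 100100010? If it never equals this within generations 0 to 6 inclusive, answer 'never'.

Answer: 2

Derivation:
Gen 0: 000010100
Gen 1 (rule 129): 111000001
Gen 2 (rule 26): 100100010
Gen 3 (rule 129): 000001000
Gen 4 (rule 26): 000010100
Gen 5 (rule 129): 111000001
Gen 6 (rule 26): 100100010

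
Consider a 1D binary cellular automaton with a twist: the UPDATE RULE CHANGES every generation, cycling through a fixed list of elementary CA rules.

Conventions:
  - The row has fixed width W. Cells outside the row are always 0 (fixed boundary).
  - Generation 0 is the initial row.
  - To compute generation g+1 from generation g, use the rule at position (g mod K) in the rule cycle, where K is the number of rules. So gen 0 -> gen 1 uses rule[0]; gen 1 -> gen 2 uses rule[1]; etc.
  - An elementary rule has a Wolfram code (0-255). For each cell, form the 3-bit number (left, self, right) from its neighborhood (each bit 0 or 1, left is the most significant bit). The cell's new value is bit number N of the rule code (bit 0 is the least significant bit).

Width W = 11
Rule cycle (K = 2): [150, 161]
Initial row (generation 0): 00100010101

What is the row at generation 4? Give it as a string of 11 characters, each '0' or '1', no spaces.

Answer: 00010110100

Derivation:
Gen 0: 00100010101
Gen 1 (rule 150): 01110110101
Gen 2 (rule 161): 00101001010
Gen 3 (rule 150): 01101111011
Gen 4 (rule 161): 00010110100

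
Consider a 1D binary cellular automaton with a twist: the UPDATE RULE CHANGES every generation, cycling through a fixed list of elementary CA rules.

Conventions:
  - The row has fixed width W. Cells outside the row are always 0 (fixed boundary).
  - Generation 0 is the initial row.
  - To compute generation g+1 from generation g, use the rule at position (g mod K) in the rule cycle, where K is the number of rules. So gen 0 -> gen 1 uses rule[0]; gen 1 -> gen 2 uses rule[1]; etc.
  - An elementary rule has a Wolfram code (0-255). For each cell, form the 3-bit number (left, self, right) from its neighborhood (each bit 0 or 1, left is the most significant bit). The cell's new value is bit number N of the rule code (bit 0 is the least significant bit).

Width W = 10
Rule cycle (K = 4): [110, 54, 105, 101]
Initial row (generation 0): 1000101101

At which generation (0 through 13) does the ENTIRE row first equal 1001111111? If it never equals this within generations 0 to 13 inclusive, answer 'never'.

Answer: 1

Derivation:
Gen 0: 1000101101
Gen 1 (rule 110): 1001111111
Gen 2 (rule 54): 1110000000
Gen 3 (rule 105): 1010111111
Gen 4 (rule 101): 1111000001
Gen 5 (rule 110): 1001000011
Gen 6 (rule 54): 1111100100
Gen 7 (rule 105): 1000100001
Gen 8 (rule 101): 1010101101
Gen 9 (rule 110): 1111111111
Gen 10 (rule 54): 0000000000
Gen 11 (rule 105): 1111111111
Gen 12 (rule 101): 0000000001
Gen 13 (rule 110): 0000000011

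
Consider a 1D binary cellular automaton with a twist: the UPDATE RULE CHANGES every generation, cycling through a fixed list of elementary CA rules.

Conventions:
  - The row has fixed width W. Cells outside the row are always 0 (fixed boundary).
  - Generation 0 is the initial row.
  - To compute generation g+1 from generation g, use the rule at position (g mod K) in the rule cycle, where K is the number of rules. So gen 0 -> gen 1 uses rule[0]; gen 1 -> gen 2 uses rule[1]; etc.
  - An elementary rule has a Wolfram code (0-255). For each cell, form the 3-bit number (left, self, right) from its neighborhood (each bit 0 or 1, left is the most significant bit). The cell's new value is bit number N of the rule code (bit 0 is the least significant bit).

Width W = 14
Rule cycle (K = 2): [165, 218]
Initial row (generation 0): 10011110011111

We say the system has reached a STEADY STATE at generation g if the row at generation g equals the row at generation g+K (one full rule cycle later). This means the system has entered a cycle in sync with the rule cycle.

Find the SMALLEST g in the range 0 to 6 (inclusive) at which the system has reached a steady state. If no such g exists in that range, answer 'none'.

Answer: none

Derivation:
Gen 0: 10011110011111
Gen 1 (rule 165): 10001100001110
Gen 2 (rule 218): 01011110011111
Gen 3 (rule 165): 01101100001110
Gen 4 (rule 218): 11101110011111
Gen 5 (rule 165): 01010100001110
Gen 6 (rule 218): 10000010011111
Gen 7 (rule 165): 10111010001110
Gen 8 (rule 218): 00111001011111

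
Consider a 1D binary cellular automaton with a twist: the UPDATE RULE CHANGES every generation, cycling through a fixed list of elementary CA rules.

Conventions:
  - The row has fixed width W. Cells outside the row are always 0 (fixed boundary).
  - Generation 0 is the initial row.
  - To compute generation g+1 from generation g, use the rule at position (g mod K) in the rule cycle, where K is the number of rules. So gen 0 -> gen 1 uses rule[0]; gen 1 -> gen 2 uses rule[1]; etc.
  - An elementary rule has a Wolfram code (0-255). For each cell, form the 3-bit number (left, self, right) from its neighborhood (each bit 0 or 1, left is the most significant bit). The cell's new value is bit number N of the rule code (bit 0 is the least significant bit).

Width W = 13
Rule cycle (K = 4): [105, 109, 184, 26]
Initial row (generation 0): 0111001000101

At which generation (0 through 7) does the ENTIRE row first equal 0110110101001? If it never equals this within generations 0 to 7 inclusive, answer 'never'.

Answer: 3

Derivation:
Gen 0: 0111001000101
Gen 1 (rule 105): 0101000010010
Gen 2 (rule 109): 0111011010010
Gen 3 (rule 184): 0110110101001
Gen 4 (rule 26): 1100100000110
Gen 5 (rule 105): 1100001110110
Gen 6 (rule 109): 1101101011110
Gen 7 (rule 184): 1011010111101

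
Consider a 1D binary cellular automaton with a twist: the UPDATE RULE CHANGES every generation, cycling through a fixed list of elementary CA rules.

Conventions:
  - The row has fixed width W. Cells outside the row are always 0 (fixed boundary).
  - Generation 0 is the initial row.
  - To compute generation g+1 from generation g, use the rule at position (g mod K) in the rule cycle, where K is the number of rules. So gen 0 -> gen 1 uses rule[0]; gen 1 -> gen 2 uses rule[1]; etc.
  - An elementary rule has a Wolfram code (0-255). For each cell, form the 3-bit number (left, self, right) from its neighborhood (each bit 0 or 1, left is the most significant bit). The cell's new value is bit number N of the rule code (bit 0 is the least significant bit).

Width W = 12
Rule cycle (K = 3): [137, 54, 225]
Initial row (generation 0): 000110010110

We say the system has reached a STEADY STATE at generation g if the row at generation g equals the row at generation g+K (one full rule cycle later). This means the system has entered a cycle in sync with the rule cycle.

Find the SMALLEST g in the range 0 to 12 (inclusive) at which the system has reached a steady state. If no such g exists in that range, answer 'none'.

Answer: 2

Derivation:
Gen 0: 000110010110
Gen 1 (rule 137): 110100000100
Gen 2 (rule 54): 001110001110
Gen 3 (rule 225): 100110100110
Gen 4 (rule 137): 000100000100
Gen 5 (rule 54): 001110001110
Gen 6 (rule 225): 100110100110
Gen 7 (rule 137): 000100000100
Gen 8 (rule 54): 001110001110
Gen 9 (rule 225): 100110100110
Gen 10 (rule 137): 000100000100
Gen 11 (rule 54): 001110001110
Gen 12 (rule 225): 100110100110
Gen 13 (rule 137): 000100000100
Gen 14 (rule 54): 001110001110
Gen 15 (rule 225): 100110100110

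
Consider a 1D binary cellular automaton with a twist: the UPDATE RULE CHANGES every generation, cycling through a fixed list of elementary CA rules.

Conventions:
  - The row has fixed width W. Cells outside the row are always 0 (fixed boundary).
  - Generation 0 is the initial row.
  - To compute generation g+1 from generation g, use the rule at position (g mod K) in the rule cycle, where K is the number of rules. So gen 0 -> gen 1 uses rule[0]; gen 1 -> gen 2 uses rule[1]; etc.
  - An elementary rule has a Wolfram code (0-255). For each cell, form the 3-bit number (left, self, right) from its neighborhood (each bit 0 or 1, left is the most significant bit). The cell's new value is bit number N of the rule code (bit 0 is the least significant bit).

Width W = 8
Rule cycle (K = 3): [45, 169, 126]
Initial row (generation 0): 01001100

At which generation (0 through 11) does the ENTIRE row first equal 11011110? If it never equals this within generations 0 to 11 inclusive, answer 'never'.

Gen 0: 01001100
Gen 1 (rule 45): 01001001
Gen 2 (rule 169): 00000000
Gen 3 (rule 126): 00000000
Gen 4 (rule 45): 11111111
Gen 5 (rule 169): 11111110
Gen 6 (rule 126): 10000011
Gen 7 (rule 45): 10111010
Gen 8 (rule 169): 01110100
Gen 9 (rule 126): 11011110
Gen 10 (rule 45): 10110000
Gen 11 (rule 169): 01100111

Answer: 9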